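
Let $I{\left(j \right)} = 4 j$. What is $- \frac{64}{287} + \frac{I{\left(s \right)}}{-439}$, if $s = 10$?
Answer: $- \frac{39576}{125993} \approx -0.31411$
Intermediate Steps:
$- \frac{64}{287} + \frac{I{\left(s \right)}}{-439} = - \frac{64}{287} + \frac{4 \cdot 10}{-439} = \left(-64\right) \frac{1}{287} + 40 \left(- \frac{1}{439}\right) = - \frac{64}{287} - \frac{40}{439} = - \frac{39576}{125993}$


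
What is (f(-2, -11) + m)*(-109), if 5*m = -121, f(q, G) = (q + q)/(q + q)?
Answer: 12644/5 ≈ 2528.8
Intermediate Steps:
f(q, G) = 1 (f(q, G) = (2*q)/((2*q)) = (2*q)*(1/(2*q)) = 1)
m = -121/5 (m = (1/5)*(-121) = -121/5 ≈ -24.200)
(f(-2, -11) + m)*(-109) = (1 - 121/5)*(-109) = -116/5*(-109) = 12644/5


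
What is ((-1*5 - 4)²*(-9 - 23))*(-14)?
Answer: 36288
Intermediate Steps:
((-1*5 - 4)²*(-9 - 23))*(-14) = ((-5 - 4)²*(-32))*(-14) = ((-9)²*(-32))*(-14) = (81*(-32))*(-14) = -2592*(-14) = 36288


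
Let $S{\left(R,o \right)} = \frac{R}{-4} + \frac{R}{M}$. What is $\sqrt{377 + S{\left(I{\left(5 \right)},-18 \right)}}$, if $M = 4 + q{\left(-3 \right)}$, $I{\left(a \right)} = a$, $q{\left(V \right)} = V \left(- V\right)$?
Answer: $\frac{\sqrt{1499}}{2} \approx 19.358$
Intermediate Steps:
$q{\left(V \right)} = - V^{2}$
$M = -5$ ($M = 4 - \left(-3\right)^{2} = 4 - 9 = -5$)
$S{\left(R,o \right)} = - \frac{9 R}{20}$ ($S{\left(R,o \right)} = \frac{R}{-4} + \frac{R}{-5} = R \left(- \frac{1}{4}\right) + R \left(- \frac{1}{5}\right) = - \frac{R}{4} - \frac{R}{5} = - \frac{9 R}{20}$)
$\sqrt{377 + S{\left(I{\left(5 \right)},-18 \right)}} = \sqrt{377 - \frac{9}{4}} = \sqrt{\frac{1499}{4}} = \frac{\sqrt{1499}}{2}$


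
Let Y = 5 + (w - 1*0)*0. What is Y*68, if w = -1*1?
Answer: 340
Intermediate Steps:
w = -1
Y = 5 (Y = 5 + (-1 - 1*0)*0 = 5 + (-1 + 0)*0 = 5 - 1*0 = 5 + 0 = 5)
Y*68 = 5*68 = 340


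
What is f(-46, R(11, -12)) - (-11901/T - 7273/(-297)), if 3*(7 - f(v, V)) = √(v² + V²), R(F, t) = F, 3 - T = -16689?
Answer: -27721217/1652508 - √2237/3 ≈ -32.541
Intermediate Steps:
T = 16692 (T = 3 - 1*(-16689) = 3 + 16689 = 16692)
f(v, V) = 7 - √(V² + v²)/3 (f(v, V) = 7 - √(v² + V²)/3 = 7 - √(V² + v²)/3)
f(-46, R(11, -12)) - (-11901/T - 7273/(-297)) = (7 - √(11² + (-46)²)/3) - (-11901/16692 - 7273/(-297)) = (7 - √(121 + 2116)/3) - (-11901*1/16692 - 7273*(-1/297)) = (7 - √2237/3) - (-3967/5564 + 7273/297) = (7 - √2237/3) - 1*39288773/1652508 = (7 - √2237/3) - 39288773/1652508 = -27721217/1652508 - √2237/3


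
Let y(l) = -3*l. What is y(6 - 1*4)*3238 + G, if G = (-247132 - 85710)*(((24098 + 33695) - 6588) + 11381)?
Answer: -20831268840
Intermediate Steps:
G = -20831249412 (G = -332842*((57793 - 6588) + 11381) = -332842*(51205 + 11381) = -332842*62586 = -20831249412)
y(6 - 1*4)*3238 + G = -3*(6 - 1*4)*3238 - 20831249412 = -3*(6 - 4)*3238 - 20831249412 = -3*2*3238 - 20831249412 = -6*3238 - 20831249412 = -19428 - 20831249412 = -20831268840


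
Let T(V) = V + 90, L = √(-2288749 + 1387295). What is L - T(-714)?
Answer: 624 + I*√901454 ≈ 624.0 + 949.45*I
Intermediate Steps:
L = I*√901454 (L = √(-901454) = I*√901454 ≈ 949.45*I)
T(V) = 90 + V
L - T(-714) = I*√901454 - (90 - 714) = I*√901454 - 1*(-624) = I*√901454 + 624 = 624 + I*√901454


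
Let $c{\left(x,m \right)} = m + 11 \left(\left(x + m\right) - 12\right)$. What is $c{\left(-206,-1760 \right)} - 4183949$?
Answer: $-4207467$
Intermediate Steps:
$c{\left(x,m \right)} = -132 + 11 x + 12 m$ ($c{\left(x,m \right)} = m + 11 \left(\left(m + x\right) - 12\right) = m + 11 \left(-12 + m + x\right) = m + \left(-132 + 11 m + 11 x\right) = -132 + 11 x + 12 m$)
$c{\left(-206,-1760 \right)} - 4183949 = \left(-132 + 11 \left(-206\right) + 12 \left(-1760\right)\right) - 4183949 = \left(-132 - 2266 - 21120\right) - 4183949 = -23518 - 4183949 = -4207467$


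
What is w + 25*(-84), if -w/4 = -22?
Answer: -2012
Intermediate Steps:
w = 88 (w = -4*(-22) = 88)
w + 25*(-84) = 88 + 25*(-84) = 88 - 2100 = -2012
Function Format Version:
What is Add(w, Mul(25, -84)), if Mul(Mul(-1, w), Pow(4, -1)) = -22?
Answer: -2012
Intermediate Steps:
w = 88 (w = Mul(-4, -22) = 88)
Add(w, Mul(25, -84)) = Add(88, Mul(25, -84)) = Add(88, -2100) = -2012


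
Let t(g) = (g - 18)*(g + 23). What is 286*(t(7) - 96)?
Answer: -121836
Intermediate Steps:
t(g) = (-18 + g)*(23 + g)
286*(t(7) - 96) = 286*((-414 + 7² + 5*7) - 96) = 286*((-414 + 49 + 35) - 96) = 286*(-330 - 96) = 286*(-426) = -121836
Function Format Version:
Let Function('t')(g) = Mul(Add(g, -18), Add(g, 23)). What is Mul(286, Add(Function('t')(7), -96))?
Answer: -121836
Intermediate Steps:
Function('t')(g) = Mul(Add(-18, g), Add(23, g))
Mul(286, Add(Function('t')(7), -96)) = Mul(286, Add(Add(-414, Pow(7, 2), Mul(5, 7)), -96)) = Mul(286, Add(Add(-414, 49, 35), -96)) = Mul(286, Add(-330, -96)) = Mul(286, -426) = -121836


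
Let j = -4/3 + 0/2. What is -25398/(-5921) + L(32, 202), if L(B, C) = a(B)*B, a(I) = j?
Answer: -681694/17763 ≈ -38.377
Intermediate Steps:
j = -4/3 (j = -4*⅓ + 0*(½) = -4/3 + 0 = -4/3 ≈ -1.3333)
a(I) = -4/3
L(B, C) = -4*B/3
-25398/(-5921) + L(32, 202) = -25398/(-5921) - 4/3*32 = -25398*(-1/5921) - 128/3 = 25398/5921 - 128/3 = -681694/17763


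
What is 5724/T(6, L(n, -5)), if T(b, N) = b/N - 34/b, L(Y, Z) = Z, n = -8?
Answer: -85860/103 ≈ -833.59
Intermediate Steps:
T(b, N) = -34/b + b/N
5724/T(6, L(n, -5)) = 5724/(-34/6 + 6/(-5)) = 5724/(-34*⅙ + 6*(-⅕)) = 5724/(-17/3 - 6/5) = 5724/(-103/15) = 5724*(-15/103) = -85860/103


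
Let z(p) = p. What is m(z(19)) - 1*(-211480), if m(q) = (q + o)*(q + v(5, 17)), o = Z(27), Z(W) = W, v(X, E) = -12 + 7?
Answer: 212124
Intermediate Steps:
v(X, E) = -5
o = 27
m(q) = (-5 + q)*(27 + q) (m(q) = (q + 27)*(q - 5) = (27 + q)*(-5 + q) = (-5 + q)*(27 + q))
m(z(19)) - 1*(-211480) = (-135 + 19² + 22*19) - 1*(-211480) = (-135 + 361 + 418) + 211480 = 644 + 211480 = 212124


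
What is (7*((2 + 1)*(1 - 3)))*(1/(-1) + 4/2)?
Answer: -42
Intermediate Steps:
(7*((2 + 1)*(1 - 3)))*(1/(-1) + 4/2) = (7*(3*(-2)))*(1*(-1) + 4*(1/2)) = (7*(-6))*(-1 + 2) = -42*1 = -42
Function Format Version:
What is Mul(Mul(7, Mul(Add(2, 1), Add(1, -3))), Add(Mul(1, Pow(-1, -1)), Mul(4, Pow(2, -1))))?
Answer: -42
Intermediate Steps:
Mul(Mul(7, Mul(Add(2, 1), Add(1, -3))), Add(Mul(1, Pow(-1, -1)), Mul(4, Pow(2, -1)))) = Mul(Mul(7, Mul(3, -2)), Add(Mul(1, -1), Mul(4, Rational(1, 2)))) = Mul(Mul(7, -6), Add(-1, 2)) = Mul(-42, 1) = -42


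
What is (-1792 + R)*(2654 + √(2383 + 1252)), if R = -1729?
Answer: -9344734 - 3521*√3635 ≈ -9.5570e+6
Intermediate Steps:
(-1792 + R)*(2654 + √(2383 + 1252)) = (-1792 - 1729)*(2654 + √(2383 + 1252)) = -3521*(2654 + √3635) = -9344734 - 3521*√3635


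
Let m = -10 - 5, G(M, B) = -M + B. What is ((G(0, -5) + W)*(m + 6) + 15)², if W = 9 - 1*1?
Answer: 144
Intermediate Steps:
G(M, B) = B - M
m = -15
W = 8 (W = 9 - 1 = 8)
((G(0, -5) + W)*(m + 6) + 15)² = (((-5 - 1*0) + 8)*(-15 + 6) + 15)² = (((-5 + 0) + 8)*(-9) + 15)² = ((-5 + 8)*(-9) + 15)² = (3*(-9) + 15)² = (-27 + 15)² = (-12)² = 144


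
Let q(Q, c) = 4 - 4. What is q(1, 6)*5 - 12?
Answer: -12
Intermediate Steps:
q(Q, c) = 0
q(1, 6)*5 - 12 = 0*5 - 12 = 0 - 12 = -12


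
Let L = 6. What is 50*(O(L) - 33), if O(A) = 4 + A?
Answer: -1150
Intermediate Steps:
50*(O(L) - 33) = 50*((4 + 6) - 33) = 50*(10 - 33) = 50*(-23) = -1150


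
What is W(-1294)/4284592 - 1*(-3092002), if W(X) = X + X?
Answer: 3311991757649/1071148 ≈ 3.0920e+6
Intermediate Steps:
W(X) = 2*X
W(-1294)/4284592 - 1*(-3092002) = (2*(-1294))/4284592 - 1*(-3092002) = -2588*1/4284592 + 3092002 = -647/1071148 + 3092002 = 3311991757649/1071148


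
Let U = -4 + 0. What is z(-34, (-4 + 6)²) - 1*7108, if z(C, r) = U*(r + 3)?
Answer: -7136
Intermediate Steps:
U = -4
z(C, r) = -12 - 4*r (z(C, r) = -4*(r + 3) = -4*(3 + r) = -12 - 4*r)
z(-34, (-4 + 6)²) - 1*7108 = (-12 - 4*(-4 + 6)²) - 1*7108 = (-12 - 4*2²) - 7108 = (-12 - 4*4) - 7108 = (-12 - 16) - 7108 = -28 - 7108 = -7136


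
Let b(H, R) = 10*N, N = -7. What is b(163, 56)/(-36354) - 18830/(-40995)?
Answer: 22913849/49677741 ≈ 0.46125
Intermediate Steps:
b(H, R) = -70 (b(H, R) = 10*(-7) = -70)
b(163, 56)/(-36354) - 18830/(-40995) = -70/(-36354) - 18830/(-40995) = -70*(-1/36354) - 18830*(-1/40995) = 35/18177 + 3766/8199 = 22913849/49677741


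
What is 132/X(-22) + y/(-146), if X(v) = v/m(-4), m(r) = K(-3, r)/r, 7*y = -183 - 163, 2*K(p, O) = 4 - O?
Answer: 3239/511 ≈ 6.3386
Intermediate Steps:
K(p, O) = 2 - O/2 (K(p, O) = (4 - O)/2 = 2 - O/2)
y = -346/7 (y = (-183 - 163)/7 = (1/7)*(-346) = -346/7 ≈ -49.429)
m(r) = (2 - r/2)/r
X(v) = -v (X(v) = v/(((1/2)*(4 - 1*(-4))/(-4))) = v/(((1/2)*(-1/4)*(4 + 4))) = v/(((1/2)*(-1/4)*8)) = v/(-1) = v*(-1) = -v)
132/X(-22) + y/(-146) = 132/((-1*(-22))) - 346/7/(-146) = 132/22 - 346/7*(-1/146) = 132*(1/22) + 173/511 = 6 + 173/511 = 3239/511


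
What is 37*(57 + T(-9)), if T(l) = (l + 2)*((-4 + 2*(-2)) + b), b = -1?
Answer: 4440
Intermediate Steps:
T(l) = -18 - 9*l (T(l) = (l + 2)*((-4 + 2*(-2)) - 1) = (2 + l)*((-4 - 4) - 1) = (2 + l)*(-8 - 1) = (2 + l)*(-9) = -18 - 9*l)
37*(57 + T(-9)) = 37*(57 + (-18 - 9*(-9))) = 37*(57 + (-18 + 81)) = 37*(57 + 63) = 37*120 = 4440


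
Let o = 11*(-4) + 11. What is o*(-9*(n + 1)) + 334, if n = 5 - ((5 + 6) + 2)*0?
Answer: 2116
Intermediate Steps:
o = -33 (o = -44 + 11 = -33)
n = 5 (n = 5 - (11 + 2)*0 = 5 - 13*0 = 5 - 1*0 = 5 + 0 = 5)
o*(-9*(n + 1)) + 334 = -(-297)*(5 + 1) + 334 = -(-297)*6 + 334 = -33*(-54) + 334 = 1782 + 334 = 2116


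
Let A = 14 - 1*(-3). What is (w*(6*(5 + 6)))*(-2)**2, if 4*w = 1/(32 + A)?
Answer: 66/49 ≈ 1.3469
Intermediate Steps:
A = 17 (A = 14 + 3 = 17)
w = 1/196 (w = 1/(4*(32 + 17)) = (1/4)/49 = (1/4)*(1/49) = 1/196 ≈ 0.0051020)
(w*(6*(5 + 6)))*(-2)**2 = ((6*(5 + 6))/196)*(-2)**2 = ((6*11)/196)*4 = ((1/196)*66)*4 = (33/98)*4 = 66/49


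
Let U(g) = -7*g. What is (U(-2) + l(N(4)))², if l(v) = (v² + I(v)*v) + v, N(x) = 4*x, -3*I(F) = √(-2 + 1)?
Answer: 735908/9 - 9152*I/3 ≈ 81768.0 - 3050.7*I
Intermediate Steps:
I(F) = -I/3 (I(F) = -√(-2 + 1)/3 = -I/3)
l(v) = v + v² - I*v/3 (l(v) = (v² + (-I/3)*v) + v = (v² - I*v/3) + v = v + v² - I*v/3)
(U(-2) + l(N(4)))² = (-7*(-2) + (4*4)*(3 - I + 3*(4*4))/3)² = (14 + (⅓)*16*(3 - I + 3*16))² = (14 + (⅓)*16*(3 - I + 48))² = (14 + (⅓)*16*(51 - I))² = (14 + (272 - 16*I/3))² = (286 - 16*I/3)²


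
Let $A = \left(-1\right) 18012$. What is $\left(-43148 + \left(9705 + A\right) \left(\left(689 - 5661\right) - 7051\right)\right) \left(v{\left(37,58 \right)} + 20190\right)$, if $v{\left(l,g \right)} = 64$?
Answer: $2021995565902$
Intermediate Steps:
$A = -18012$
$\left(-43148 + \left(9705 + A\right) \left(\left(689 - 5661\right) - 7051\right)\right) \left(v{\left(37,58 \right)} + 20190\right) = \left(-43148 + \left(9705 - 18012\right) \left(\left(689 - 5661\right) - 7051\right)\right) \left(64 + 20190\right) = \left(-43148 - 8307 \left(\left(689 - 5661\right) - 7051\right)\right) 20254 = \left(-43148 - 8307 \left(-4972 - 7051\right)\right) 20254 = \left(-43148 - -99875061\right) 20254 = \left(-43148 + 99875061\right) 20254 = 99831913 \cdot 20254 = 2021995565902$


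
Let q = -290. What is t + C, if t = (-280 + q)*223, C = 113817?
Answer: -13293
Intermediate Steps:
t = -127110 (t = (-280 - 290)*223 = -570*223 = -127110)
t + C = -127110 + 113817 = -13293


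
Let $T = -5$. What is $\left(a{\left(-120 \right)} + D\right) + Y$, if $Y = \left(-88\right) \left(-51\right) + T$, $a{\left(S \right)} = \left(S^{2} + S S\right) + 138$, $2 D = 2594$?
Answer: $34718$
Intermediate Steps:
$D = 1297$ ($D = \frac{1}{2} \cdot 2594 = 1297$)
$a{\left(S \right)} = 138 + 2 S^{2}$ ($a{\left(S \right)} = \left(S^{2} + S^{2}\right) + 138 = 2 S^{2} + 138 = 138 + 2 S^{2}$)
$Y = 4483$ ($Y = \left(-88\right) \left(-51\right) - 5 = 4488 - 5 = 4483$)
$\left(a{\left(-120 \right)} + D\right) + Y = \left(\left(138 + 2 \left(-120\right)^{2}\right) + 1297\right) + 4483 = \left(\left(138 + 2 \cdot 14400\right) + 1297\right) + 4483 = \left(\left(138 + 28800\right) + 1297\right) + 4483 = \left(28938 + 1297\right) + 4483 = 30235 + 4483 = 34718$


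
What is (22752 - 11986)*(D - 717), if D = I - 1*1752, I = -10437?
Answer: -138945996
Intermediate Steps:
D = -12189 (D = -10437 - 1*1752 = -10437 - 1752 = -12189)
(22752 - 11986)*(D - 717) = (22752 - 11986)*(-12189 - 717) = 10766*(-12906) = -138945996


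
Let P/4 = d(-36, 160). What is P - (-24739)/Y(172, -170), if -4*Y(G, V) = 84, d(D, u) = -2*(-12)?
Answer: -22723/21 ≈ -1082.0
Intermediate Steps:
d(D, u) = 24
Y(G, V) = -21 (Y(G, V) = -1/4*84 = -21)
P = 96 (P = 4*24 = 96)
P - (-24739)/Y(172, -170) = 96 - (-24739)/(-21) = 96 - (-24739)*(-1)/21 = 96 - 1*24739/21 = 96 - 24739/21 = -22723/21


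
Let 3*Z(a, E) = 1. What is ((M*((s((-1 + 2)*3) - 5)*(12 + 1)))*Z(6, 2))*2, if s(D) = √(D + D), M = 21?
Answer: -910 + 182*√6 ≈ -464.19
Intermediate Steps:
Z(a, E) = ⅓ (Z(a, E) = (⅓)*1 = ⅓)
s(D) = √2*√D (s(D) = √(2*D) = √2*√D)
((M*((s((-1 + 2)*3) - 5)*(12 + 1)))*Z(6, 2))*2 = ((21*((√2*√((-1 + 2)*3) - 5)*(12 + 1)))*(⅓))*2 = ((21*((√2*√(1*3) - 5)*13))*(⅓))*2 = ((21*((√2*√3 - 5)*13))*(⅓))*2 = ((21*((√6 - 5)*13))*(⅓))*2 = ((21*((-5 + √6)*13))*(⅓))*2 = ((21*(-65 + 13*√6))*(⅓))*2 = ((-1365 + 273*√6)*(⅓))*2 = (-455 + 91*√6)*2 = -910 + 182*√6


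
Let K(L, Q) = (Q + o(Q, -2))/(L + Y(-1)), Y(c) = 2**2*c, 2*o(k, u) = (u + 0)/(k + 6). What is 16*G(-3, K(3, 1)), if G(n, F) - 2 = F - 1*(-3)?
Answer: 464/7 ≈ 66.286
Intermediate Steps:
o(k, u) = u/(2*(6 + k)) (o(k, u) = ((u + 0)/(k + 6))/2 = (u/(6 + k))/2 = u/(2*(6 + k)))
Y(c) = 4*c
K(L, Q) = (Q - 1/(6 + Q))/(-4 + L) (K(L, Q) = (Q + (1/2)*(-2)/(6 + Q))/(L + 4*(-1)) = (Q - 1/(6 + Q))/(L - 4) = (Q - 1/(6 + Q))/(-4 + L))
G(n, F) = 5 + F (G(n, F) = 2 + (F - 1*(-3)) = 2 + (F + 3) = 2 + (3 + F) = 5 + F)
16*G(-3, K(3, 1)) = 16*(5 + (-1 + 1*(6 + 1))/((-4 + 3)*(6 + 1))) = 16*(5 + (-1 + 1*7)/(-1*7)) = 16*(5 - 1*1/7*(-1 + 7)) = 16*(5 - 1*1/7*6) = 16*(5 - 6/7) = 16*(29/7) = 464/7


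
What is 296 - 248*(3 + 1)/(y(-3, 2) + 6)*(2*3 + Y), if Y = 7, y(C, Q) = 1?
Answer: -10824/7 ≈ -1546.3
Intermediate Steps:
296 - 248*(3 + 1)/(y(-3, 2) + 6)*(2*3 + Y) = 296 - 248*(3 + 1)/(1 + 6)*(2*3 + 7) = 296 - 248*4/7*(6 + 7) = 296 - 248*4*(1/7)*13 = 296 - 992*13/7 = 296 - 248*52/7 = 296 - 12896/7 = -10824/7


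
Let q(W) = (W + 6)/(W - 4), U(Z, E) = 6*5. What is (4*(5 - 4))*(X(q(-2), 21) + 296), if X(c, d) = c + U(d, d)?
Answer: 3904/3 ≈ 1301.3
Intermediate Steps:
U(Z, E) = 30
q(W) = (6 + W)/(-4 + W)
X(c, d) = 30 + c (X(c, d) = c + 30 = 30 + c)
(4*(5 - 4))*(X(q(-2), 21) + 296) = (4*(5 - 4))*((30 + (6 - 2)/(-4 - 2)) + 296) = (4*1)*((30 + 4/(-6)) + 296) = 4*((30 - 1/6*4) + 296) = 4*((30 - 2/3) + 296) = 4*(88/3 + 296) = 4*(976/3) = 3904/3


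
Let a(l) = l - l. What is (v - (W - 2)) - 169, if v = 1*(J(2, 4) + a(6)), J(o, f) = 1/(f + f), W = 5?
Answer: -1375/8 ≈ -171.88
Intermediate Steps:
a(l) = 0
J(o, f) = 1/(2*f)
v = ⅛ (v = 1*((½)/4 + 0) = 1*((½)*(¼) + 0) = 1*(⅛ + 0) = 1*(⅛) = ⅛ ≈ 0.12500)
(v - (W - 2)) - 169 = (⅛ - (5 - 2)) - 169 = (⅛ - 1*3) - 169 = (⅛ - 3) - 169 = -23/8 - 169 = -1375/8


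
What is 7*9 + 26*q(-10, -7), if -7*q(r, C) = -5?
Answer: 571/7 ≈ 81.571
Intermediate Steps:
q(r, C) = 5/7 (q(r, C) = -1/7*(-5) = 5/7)
7*9 + 26*q(-10, -7) = 7*9 + 26*(5/7) = 63 + 130/7 = 571/7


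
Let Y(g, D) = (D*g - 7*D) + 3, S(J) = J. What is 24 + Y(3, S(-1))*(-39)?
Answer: -249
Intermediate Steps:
Y(g, D) = 3 - 7*D + D*g (Y(g, D) = (-7*D + D*g) + 3 = 3 - 7*D + D*g)
24 + Y(3, S(-1))*(-39) = 24 + (3 - 7*(-1) - 1*3)*(-39) = 24 + (3 + 7 - 3)*(-39) = 24 + 7*(-39) = 24 - 273 = -249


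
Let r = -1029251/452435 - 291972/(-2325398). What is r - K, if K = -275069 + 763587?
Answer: -256983934711682209/526045722065 ≈ -4.8852e+5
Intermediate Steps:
K = 488518
r = -1130659932539/526045722065 (r = -1029251*1/452435 - 291972*(-1/2325398) = -1029251/452435 + 145986/1162699 = -1130659932539/526045722065 ≈ -2.1494)
r - K = -1130659932539/526045722065 - 1*488518 = -1130659932539/526045722065 - 488518 = -256983934711682209/526045722065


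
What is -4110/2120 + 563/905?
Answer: -252599/191860 ≈ -1.3166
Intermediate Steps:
-4110/2120 + 563/905 = -4110*1/2120 + 563*(1/905) = -411/212 + 563/905 = -252599/191860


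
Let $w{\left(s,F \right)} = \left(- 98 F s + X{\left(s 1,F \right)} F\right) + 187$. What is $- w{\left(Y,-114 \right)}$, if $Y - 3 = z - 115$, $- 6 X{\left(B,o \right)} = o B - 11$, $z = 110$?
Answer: $18034$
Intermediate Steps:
$X{\left(B,o \right)} = \frac{11}{6} - \frac{B o}{6}$ ($X{\left(B,o \right)} = - \frac{o B - 11}{6} = - \frac{B o - 11}{6} = - \frac{-11 + B o}{6} = \frac{11}{6} - \frac{B o}{6}$)
$Y = -2$ ($Y = 3 + \left(110 - 115\right) = 3 - 5 = -2$)
$w{\left(s,F \right)} = 187 + F \left(\frac{11}{6} - \frac{F s}{6}\right) - 98 F s$ ($w{\left(s,F \right)} = \left(- 98 F s + \left(\frac{11}{6} - \frac{s 1 F}{6}\right) F\right) + 187 = \left(- 98 F s + \left(\frac{11}{6} - \frac{s F}{6}\right) F\right) + 187 = \left(- 98 F s + \left(\frac{11}{6} - \frac{F s}{6}\right) F\right) + 187 = \left(- 98 F s + F \left(\frac{11}{6} - \frac{F s}{6}\right)\right) + 187 = \left(F \left(\frac{11}{6} - \frac{F s}{6}\right) - 98 F s\right) + 187 = 187 + F \left(\frac{11}{6} - \frac{F s}{6}\right) - 98 F s$)
$- w{\left(Y,-114 \right)} = - (187 - \left(-11172\right) \left(-2\right) - - 19 \left(-11 - -228\right)) = - (187 - 22344 - - 19 \left(-11 + 228\right)) = - (187 - 22344 - \left(-19\right) 217) = - (187 - 22344 + 4123) = \left(-1\right) \left(-18034\right) = 18034$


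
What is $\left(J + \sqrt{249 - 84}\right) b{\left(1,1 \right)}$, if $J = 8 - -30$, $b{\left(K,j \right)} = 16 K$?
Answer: $608 + 16 \sqrt{165} \approx 813.52$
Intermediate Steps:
$J = 38$ ($J = 8 + 30 = 38$)
$\left(J + \sqrt{249 - 84}\right) b{\left(1,1 \right)} = \left(38 + \sqrt{249 - 84}\right) 16 \cdot 1 = \left(38 + \sqrt{249 - 84}\right) 16 = \left(38 + \sqrt{165}\right) 16 = 608 + 16 \sqrt{165}$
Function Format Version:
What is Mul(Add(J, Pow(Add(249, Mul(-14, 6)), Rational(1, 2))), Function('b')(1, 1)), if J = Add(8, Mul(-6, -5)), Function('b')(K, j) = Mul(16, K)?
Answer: Add(608, Mul(16, Pow(165, Rational(1, 2)))) ≈ 813.52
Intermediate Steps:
J = 38 (J = Add(8, 30) = 38)
Mul(Add(J, Pow(Add(249, Mul(-14, 6)), Rational(1, 2))), Function('b')(1, 1)) = Mul(Add(38, Pow(Add(249, Mul(-14, 6)), Rational(1, 2))), Mul(16, 1)) = Mul(Add(38, Pow(Add(249, -84), Rational(1, 2))), 16) = Mul(Add(38, Pow(165, Rational(1, 2))), 16) = Add(608, Mul(16, Pow(165, Rational(1, 2))))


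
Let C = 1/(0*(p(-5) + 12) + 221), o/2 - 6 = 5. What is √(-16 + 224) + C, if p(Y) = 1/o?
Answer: 1/221 + 4*√13 ≈ 14.427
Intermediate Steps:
o = 22 (o = 12 + 2*5 = 12 + 10 = 22)
p(Y) = 1/22
C = 1/221 (C = 1/(0*(1/22 + 12) + 221) = 1/(0*(265/22) + 221) = 1/(0 + 221) = 1/221 ≈ 0.0045249)
√(-16 + 224) + C = √(-16 + 224) + 1/221 = √208 + 1/221 = 4*√13 + 1/221 = 1/221 + 4*√13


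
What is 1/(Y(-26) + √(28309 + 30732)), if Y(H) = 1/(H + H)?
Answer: 52/159646863 + 2704*√59041/159646863 ≈ 0.0041158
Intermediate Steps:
Y(H) = 1/(2*H)
1/(Y(-26) + √(28309 + 30732)) = 1/((½)/(-26) + √(28309 + 30732)) = 1/((½)*(-1/26) + √59041) = 1/(-1/52 + √59041)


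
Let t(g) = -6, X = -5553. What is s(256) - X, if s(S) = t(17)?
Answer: 5547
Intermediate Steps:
s(S) = -6
s(256) - X = -6 - 1*(-5553) = -6 + 5553 = 5547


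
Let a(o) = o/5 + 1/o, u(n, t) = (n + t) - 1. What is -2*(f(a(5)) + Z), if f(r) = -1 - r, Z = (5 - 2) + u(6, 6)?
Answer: -118/5 ≈ -23.600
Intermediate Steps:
u(n, t) = -1 + n + t
Z = 14 (Z = (5 - 2) + (-1 + 6 + 6) = 3 + 11 = 14)
a(o) = 1/o + o/5 (a(o) = o*(⅕) + 1/o = o/5 + 1/o = 1/o + o/5)
-2*(f(a(5)) + Z) = -2*((-1 - (1/5 + (⅕)*5)) + 14) = -2*((-1 - (⅕ + 1)) + 14) = -2*((-1 - 1*6/5) + 14) = -2*((-1 - 6/5) + 14) = -2*(-11/5 + 14) = -2*59/5 = -118/5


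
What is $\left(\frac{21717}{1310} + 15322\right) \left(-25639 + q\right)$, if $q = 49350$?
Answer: $\frac{3636930197}{10} \approx 3.6369 \cdot 10^{8}$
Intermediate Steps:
$\left(\frac{21717}{1310} + 15322\right) \left(-25639 + q\right) = \left(\frac{21717}{1310} + 15322\right) \left(-25639 + 49350\right) = \left(21717 \cdot \frac{1}{1310} + 15322\right) 23711 = \left(\frac{21717}{1310} + 15322\right) 23711 = \frac{20093537}{1310} \cdot 23711 = \frac{3636930197}{10}$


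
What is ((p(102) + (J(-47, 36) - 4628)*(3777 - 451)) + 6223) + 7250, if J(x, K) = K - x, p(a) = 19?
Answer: -15103178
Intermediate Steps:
((p(102) + (J(-47, 36) - 4628)*(3777 - 451)) + 6223) + 7250 = ((19 + ((36 - 1*(-47)) - 4628)*(3777 - 451)) + 6223) + 7250 = ((19 + ((36 + 47) - 4628)*3326) + 6223) + 7250 = ((19 + (83 - 4628)*3326) + 6223) + 7250 = ((19 - 4545*3326) + 6223) + 7250 = ((19 - 15116670) + 6223) + 7250 = (-15116651 + 6223) + 7250 = -15110428 + 7250 = -15103178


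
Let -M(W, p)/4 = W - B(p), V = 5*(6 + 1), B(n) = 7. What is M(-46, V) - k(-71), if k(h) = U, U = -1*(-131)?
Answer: 81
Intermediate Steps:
U = 131
V = 35 (V = 5*7 = 35)
k(h) = 131
M(W, p) = 28 - 4*W (M(W, p) = -4*(W - 1*7) = -4*(W - 7) = -4*(-7 + W) = 28 - 4*W)
M(-46, V) - k(-71) = (28 - 4*(-46)) - 1*131 = (28 + 184) - 131 = 212 - 131 = 81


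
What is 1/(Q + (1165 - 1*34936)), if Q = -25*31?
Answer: -1/34546 ≈ -2.8947e-5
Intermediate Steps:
Q = -775
1/(Q + (1165 - 1*34936)) = 1/(-775 + (1165 - 1*34936)) = 1/(-775 + (1165 - 34936)) = 1/(-775 - 33771) = 1/(-34546) = -1/34546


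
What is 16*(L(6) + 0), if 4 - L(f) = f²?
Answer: -512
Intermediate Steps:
L(f) = 4 - f²
16*(L(6) + 0) = 16*((4 - 1*6²) + 0) = 16*((4 - 1*36) + 0) = 16*((4 - 36) + 0) = 16*(-32 + 0) = 16*(-32) = -512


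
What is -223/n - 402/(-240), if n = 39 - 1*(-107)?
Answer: 431/2920 ≈ 0.14760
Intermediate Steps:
n = 146 (n = 39 + 107 = 146)
-223/n - 402/(-240) = -223/146 - 402/(-240) = -223*1/146 - 402*(-1/240) = -223/146 + 67/40 = 431/2920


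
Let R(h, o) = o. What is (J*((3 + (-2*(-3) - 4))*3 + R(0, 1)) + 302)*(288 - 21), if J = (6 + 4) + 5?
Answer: 144714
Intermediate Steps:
J = 15 (J = 10 + 5 = 15)
(J*((3 + (-2*(-3) - 4))*3 + R(0, 1)) + 302)*(288 - 21) = (15*((3 + (-2*(-3) - 4))*3 + 1) + 302)*(288 - 21) = (15*((3 + (6 - 4))*3 + 1) + 302)*267 = (15*((3 + 2)*3 + 1) + 302)*267 = (15*(5*3 + 1) + 302)*267 = (15*(15 + 1) + 302)*267 = (15*16 + 302)*267 = (240 + 302)*267 = 542*267 = 144714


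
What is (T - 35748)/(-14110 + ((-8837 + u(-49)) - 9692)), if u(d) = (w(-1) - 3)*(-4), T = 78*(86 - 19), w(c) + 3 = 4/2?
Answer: 30522/32623 ≈ 0.93560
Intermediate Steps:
w(c) = -1 (w(c) = -3 + 4/2 = -3 + 4*(1/2) = -3 + 2 = -1)
T = 5226 (T = 78*67 = 5226)
u(d) = 16 (u(d) = (-1 - 3)*(-4) = -4*(-4) = 16)
(T - 35748)/(-14110 + ((-8837 + u(-49)) - 9692)) = (5226 - 35748)/(-14110 + ((-8837 + 16) - 9692)) = -30522/(-14110 + (-8821 - 9692)) = -30522/(-14110 - 18513) = -30522/(-32623) = -30522*(-1/32623) = 30522/32623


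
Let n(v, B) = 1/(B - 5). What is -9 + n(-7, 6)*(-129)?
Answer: -138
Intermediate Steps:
n(v, B) = 1/(-5 + B)
-9 + n(-7, 6)*(-129) = -9 - 129/(-5 + 6) = -9 - 129/1 = -9 + 1*(-129) = -9 - 129 = -138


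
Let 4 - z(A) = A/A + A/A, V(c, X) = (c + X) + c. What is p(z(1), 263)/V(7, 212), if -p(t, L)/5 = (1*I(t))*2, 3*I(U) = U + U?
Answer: -20/339 ≈ -0.058997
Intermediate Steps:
I(U) = 2*U/3 (I(U) = (U + U)/3 = (2*U)/3 = 2*U/3)
V(c, X) = X + 2*c (V(c, X) = (X + c) + c = X + 2*c)
z(A) = 2 (z(A) = 4 - (A/A + A/A) = 4 - (1 + 1) = 4 - 1*2 = 4 - 2 = 2)
p(t, L) = -20*t/3 (p(t, L) = -5*1*(2*t/3)*2 = -5*2*t/3*2 = -20*t/3)
p(z(1), 263)/V(7, 212) = (-20/3*2)/(212 + 2*7) = -40/(3*(212 + 14)) = -40/3/226 = -40/3*1/226 = -20/339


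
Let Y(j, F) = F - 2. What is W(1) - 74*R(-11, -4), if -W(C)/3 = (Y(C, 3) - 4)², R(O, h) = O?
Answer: 787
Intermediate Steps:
Y(j, F) = -2 + F
W(C) = -27 (W(C) = -3*((-2 + 3) - 4)² = -3*(1 - 4)² = -3*(-3)² = -3*9 = -27)
W(1) - 74*R(-11, -4) = -27 - 74*(-11) = -27 + 814 = 787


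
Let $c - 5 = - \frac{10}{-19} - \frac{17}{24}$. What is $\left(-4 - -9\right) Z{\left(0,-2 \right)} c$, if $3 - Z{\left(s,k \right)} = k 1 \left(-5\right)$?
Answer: $- \frac{76895}{456} \approx -168.63$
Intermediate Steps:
$Z{\left(s,k \right)} = 3 + 5 k$ ($Z{\left(s,k \right)} = 3 - k 1 \left(-5\right) = 3 - k \left(-5\right) = 3 - - 5 k = 3 + 5 k$)
$c = \frac{2197}{456}$ ($c = 5 - \left(- \frac{10}{19} + \frac{17}{24}\right) = 5 - \frac{83}{456} = \frac{2197}{456} \approx 4.818$)
$\left(-4 - -9\right) Z{\left(0,-2 \right)} c = \left(-4 - -9\right) \left(3 + 5 \left(-2\right)\right) \frac{2197}{456} = \left(-4 + 9\right) \left(3 - 10\right) \frac{2197}{456} = 5 \left(-7\right) \frac{2197}{456} = \left(-35\right) \frac{2197}{456} = - \frac{76895}{456}$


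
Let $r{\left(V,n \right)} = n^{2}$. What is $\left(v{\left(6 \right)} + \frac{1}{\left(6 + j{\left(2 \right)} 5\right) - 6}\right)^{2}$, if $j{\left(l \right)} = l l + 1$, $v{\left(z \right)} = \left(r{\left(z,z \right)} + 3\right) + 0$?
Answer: $\frac{952576}{625} \approx 1524.1$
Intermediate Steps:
$v{\left(z \right)} = 3 + z^{2}$ ($v{\left(z \right)} = \left(z^{2} + 3\right) + 0 = \left(3 + z^{2}\right) + 0 = 3 + z^{2}$)
$j{\left(l \right)} = 1 + l^{2}$ ($j{\left(l \right)} = l^{2} + 1 = 1 + l^{2}$)
$\left(v{\left(6 \right)} + \frac{1}{\left(6 + j{\left(2 \right)} 5\right) - 6}\right)^{2} = \left(\left(3 + 6^{2}\right) + \frac{1}{\left(6 + \left(1 + 2^{2}\right) 5\right) - 6}\right)^{2} = \left(\left(3 + 36\right) + \frac{1}{\left(6 + \left(1 + 4\right) 5\right) - 6}\right)^{2} = \left(39 + \frac{1}{\left(6 + 5 \cdot 5\right) - 6}\right)^{2} = \left(39 + \frac{1}{\left(6 + 25\right) - 6}\right)^{2} = \left(39 + \frac{1}{31 - 6}\right)^{2} = \left(39 + \frac{1}{25}\right)^{2} = \left(\frac{976}{25}\right)^{2} = \frac{952576}{625}$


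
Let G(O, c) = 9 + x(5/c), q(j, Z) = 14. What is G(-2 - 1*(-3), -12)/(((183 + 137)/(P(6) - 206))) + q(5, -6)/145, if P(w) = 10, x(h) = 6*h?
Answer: -3605/928 ≈ -3.8847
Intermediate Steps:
G(O, c) = 9 + 30/c (G(O, c) = 9 + 6*(5/c) = 9 + 30/c)
G(-2 - 1*(-3), -12)/(((183 + 137)/(P(6) - 206))) + q(5, -6)/145 = (9 + 30/(-12))/(((183 + 137)/(10 - 206))) + 14/145 = (9 + 30*(-1/12))/((320/(-196))) + 14*(1/145) = (9 - 5/2)/((320*(-1/196))) + 14/145 = 13/(2*(-80/49)) + 14/145 = (13/2)*(-49/80) + 14/145 = -637/160 + 14/145 = -3605/928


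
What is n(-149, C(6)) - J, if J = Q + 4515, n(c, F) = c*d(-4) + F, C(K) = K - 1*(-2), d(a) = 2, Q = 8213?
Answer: -13018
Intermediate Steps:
C(K) = 2 + K (C(K) = K + 2 = 2 + K)
n(c, F) = F + 2*c (n(c, F) = c*2 + F = 2*c + F = F + 2*c)
J = 12728 (J = 8213 + 4515 = 12728)
n(-149, C(6)) - J = ((2 + 6) + 2*(-149)) - 1*12728 = (8 - 298) - 12728 = -290 - 12728 = -13018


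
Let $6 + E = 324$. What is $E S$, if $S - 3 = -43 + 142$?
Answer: $32436$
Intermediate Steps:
$S = 102$ ($S = 3 + \left(-43 + 142\right) = 3 + 99 = 102$)
$E = 318$ ($E = -6 + 324 = 318$)
$E S = 318 \cdot 102 = 32436$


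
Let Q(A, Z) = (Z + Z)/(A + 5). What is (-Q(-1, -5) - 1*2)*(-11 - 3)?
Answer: -7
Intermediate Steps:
Q(A, Z) = 2*Z/(5 + A) (Q(A, Z) = (2*Z)/(5 + A) = 2*Z/(5 + A))
(-Q(-1, -5) - 1*2)*(-11 - 3) = (-2*(-5)/(5 - 1) - 1*2)*(-11 - 3) = (-2*(-5)/4 - 2)*(-14) = (-1*(-5/2) - 2)*(-14) = (5/2 - 2)*(-14) = (1/2)*(-14) = -7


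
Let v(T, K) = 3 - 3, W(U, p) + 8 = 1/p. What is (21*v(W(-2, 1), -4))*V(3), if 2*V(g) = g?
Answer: 0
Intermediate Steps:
W(U, p) = -8 + 1/p
v(T, K) = 0
V(g) = g/2
(21*v(W(-2, 1), -4))*V(3) = (21*0)*((½)*3) = 0*(3/2) = 0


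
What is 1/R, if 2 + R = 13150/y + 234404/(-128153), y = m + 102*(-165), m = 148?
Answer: -1068924173/4935618085 ≈ -0.21657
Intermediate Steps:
y = -16682 (y = 148 + 102*(-165) = 148 - 16830 = -16682)
R = -4935618085/1068924173 (R = -2 + (13150/(-16682) + 234404/(-128153)) = -2 + (13150*(-1/16682) + 234404*(-1/128153)) = -2 + (-6575/8341 - 234404/128153) = -2 - 2797769739/1068924173 = -4935618085/1068924173 ≈ -4.6174)
1/R = 1/(-4935618085/1068924173) = -1068924173/4935618085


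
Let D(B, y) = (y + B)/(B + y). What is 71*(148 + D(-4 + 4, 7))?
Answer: 10579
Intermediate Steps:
D(B, y) = 1 (D(B, y) = (B + y)/(B + y) = 1)
71*(148 + D(-4 + 4, 7)) = 71*(148 + 1) = 71*149 = 10579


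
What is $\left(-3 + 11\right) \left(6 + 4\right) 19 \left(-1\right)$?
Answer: $-1520$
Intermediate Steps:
$\left(-3 + 11\right) \left(6 + 4\right) 19 \left(-1\right) = 8 \cdot 10 \cdot 19 \left(-1\right) = 80 \cdot 19 \left(-1\right) = 1520 \left(-1\right) = -1520$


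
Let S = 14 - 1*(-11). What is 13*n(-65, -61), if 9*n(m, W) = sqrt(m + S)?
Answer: 26*I*sqrt(10)/9 ≈ 9.1355*I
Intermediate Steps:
S = 25 (S = 14 + 11 = 25)
n(m, W) = sqrt(25 + m)/9 (n(m, W) = sqrt(m + 25)/9 = sqrt(25 + m)/9)
13*n(-65, -61) = 13*(sqrt(25 - 65)/9) = 13*(sqrt(-40)/9) = 13*((2*I*sqrt(10))/9) = 13*(2*I*sqrt(10)/9) = 26*I*sqrt(10)/9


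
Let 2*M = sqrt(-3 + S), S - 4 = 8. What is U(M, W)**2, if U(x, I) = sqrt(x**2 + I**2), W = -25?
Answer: 2509/4 ≈ 627.25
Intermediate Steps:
S = 12 (S = 4 + 8 = 12)
M = 3/2 (M = sqrt(-3 + 12)/2 = sqrt(9)/2 = (1/2)*3 = 3/2 ≈ 1.5000)
U(x, I) = sqrt(I**2 + x**2)
U(M, W)**2 = (sqrt((-25)**2 + (3/2)**2))**2 = (sqrt(625 + 9/4))**2 = (sqrt(2509/4))**2 = (sqrt(2509)/2)**2 = 2509/4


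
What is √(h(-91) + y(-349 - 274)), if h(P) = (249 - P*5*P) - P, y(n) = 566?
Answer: I*√40499 ≈ 201.24*I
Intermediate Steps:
h(P) = 249 - P - 5*P² (h(P) = (249 - 5*P*P) - P = (249 - 5*P²) - P = 249 - P - 5*P²)
√(h(-91) + y(-349 - 274)) = √((249 - 1*(-91) - 5*(-91)²) + 566) = √((249 + 91 - 5*8281) + 566) = √((249 + 91 - 41405) + 566) = √(-41065 + 566) = √(-40499) = I*√40499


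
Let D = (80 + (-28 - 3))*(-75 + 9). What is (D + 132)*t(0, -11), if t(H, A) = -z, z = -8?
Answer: -24816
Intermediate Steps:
t(H, A) = 8 (t(H, A) = -1*(-8) = 8)
D = -3234 (D = (80 - 31)*(-66) = 49*(-66) = -3234)
(D + 132)*t(0, -11) = (-3234 + 132)*8 = -3102*8 = -24816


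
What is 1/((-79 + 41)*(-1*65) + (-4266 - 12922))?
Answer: -1/14718 ≈ -6.7944e-5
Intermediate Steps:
1/((-79 + 41)*(-1*65) + (-4266 - 12922)) = 1/(-38*(-65) - 17188) = 1/(2470 - 17188) = 1/(-14718) = -1/14718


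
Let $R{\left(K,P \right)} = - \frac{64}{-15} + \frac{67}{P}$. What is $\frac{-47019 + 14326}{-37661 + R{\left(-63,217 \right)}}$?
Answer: $\frac{106415715}{122571662} \approx 0.86819$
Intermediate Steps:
$R{\left(K,P \right)} = \frac{64}{15} + \frac{67}{P}$ ($R{\left(K,P \right)} = \left(-64\right) \left(- \frac{1}{15}\right) + \frac{67}{P} = \frac{64}{15} + \frac{67}{P}$)
$\frac{-47019 + 14326}{-37661 + R{\left(-63,217 \right)}} = \frac{-47019 + 14326}{-37661 + \left(\frac{64}{15} + \frac{67}{217}\right)} = - \frac{32693}{-37661 + \left(\frac{64}{15} + 67 \cdot \frac{1}{217}\right)} = - \frac{32693}{-37661 + \left(\frac{64}{15} + \frac{67}{217}\right)} = - \frac{32693}{-37661 + \frac{14893}{3255}} = - \frac{32693}{- \frac{122571662}{3255}} = \left(-32693\right) \left(- \frac{3255}{122571662}\right) = \frac{106415715}{122571662}$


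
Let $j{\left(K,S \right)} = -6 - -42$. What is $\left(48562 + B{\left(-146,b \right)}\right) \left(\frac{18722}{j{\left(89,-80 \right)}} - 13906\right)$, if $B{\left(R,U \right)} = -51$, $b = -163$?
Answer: $- \frac{11688579917}{18} \approx -6.4937 \cdot 10^{8}$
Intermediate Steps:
$j{\left(K,S \right)} = 36$ ($j{\left(K,S \right)} = -6 + 42 = 36$)
$\left(48562 + B{\left(-146,b \right)}\right) \left(\frac{18722}{j{\left(89,-80 \right)}} - 13906\right) = \left(48562 - 51\right) \left(\frac{18722}{36} - 13906\right) = 48511 \left(18722 \cdot \frac{1}{36} - 13906\right) = 48511 \left(\frac{9361}{18} - 13906\right) = 48511 \left(- \frac{240947}{18}\right) = - \frac{11688579917}{18}$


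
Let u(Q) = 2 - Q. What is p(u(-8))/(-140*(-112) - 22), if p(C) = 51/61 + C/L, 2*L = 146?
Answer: 4333/69725074 ≈ 6.2144e-5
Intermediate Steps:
L = 73 (L = (½)*146 = 73)
p(C) = 51/61 + C/73
p(u(-8))/(-140*(-112) - 22) = (51/61 + (2 - 1*(-8))/73)/(-140*(-112) - 22) = (51/61 + (2 + 8)/73)/(15680 - 22) = (51/61 + (1/73)*10)/15658 = (51/61 + 10/73)*(1/15658) = (4333/4453)*(1/15658) = 4333/69725074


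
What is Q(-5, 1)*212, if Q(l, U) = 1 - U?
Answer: 0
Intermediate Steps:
Q(-5, 1)*212 = (1 - 1*1)*212 = (1 - 1)*212 = 0*212 = 0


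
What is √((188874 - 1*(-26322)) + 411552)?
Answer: 2*√156687 ≈ 791.67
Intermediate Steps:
√((188874 - 1*(-26322)) + 411552) = √((188874 + 26322) + 411552) = √(215196 + 411552) = √626748 = 2*√156687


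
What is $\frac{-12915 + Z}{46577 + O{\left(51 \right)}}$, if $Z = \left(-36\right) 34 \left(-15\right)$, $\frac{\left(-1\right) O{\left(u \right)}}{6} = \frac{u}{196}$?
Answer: $\frac{533610}{4564393} \approx 0.11691$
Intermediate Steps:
$O{\left(u \right)} = - \frac{3 u}{98}$ ($O{\left(u \right)} = - 6 \frac{u}{196} = - \frac{3 u}{98}$)
$Z = 18360$ ($Z = \left(-1224\right) \left(-15\right) = 18360$)
$\frac{-12915 + Z}{46577 + O{\left(51 \right)}} = \frac{-12915 + 18360}{46577 - \frac{153}{98}} = \frac{5445}{46577 - \frac{153}{98}} = \frac{5445}{\frac{4564393}{98}} = 5445 \cdot \frac{98}{4564393} = \frac{533610}{4564393}$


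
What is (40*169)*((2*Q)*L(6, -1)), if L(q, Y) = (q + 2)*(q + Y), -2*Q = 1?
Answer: -270400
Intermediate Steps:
Q = -½ (Q = -½*1 = -½ ≈ -0.50000)
L(q, Y) = (2 + q)*(Y + q)
(40*169)*((2*Q)*L(6, -1)) = (40*169)*((2*(-½))*(6² + 2*(-1) + 2*6 - 1*6)) = 6760*(-(36 - 2 + 12 - 6)) = 6760*(-1*40) = 6760*(-40) = -270400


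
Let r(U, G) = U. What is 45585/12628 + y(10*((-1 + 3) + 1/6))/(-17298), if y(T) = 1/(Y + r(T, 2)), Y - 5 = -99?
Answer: 4074069107/1128602244 ≈ 3.6098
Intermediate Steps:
Y = -94 (Y = 5 - 99 = -94)
y(T) = 1/(-94 + T)
45585/12628 + y(10*((-1 + 3) + 1/6))/(-17298) = 45585/12628 + 1/(-94 + 10*((-1 + 3) + 1/6)*(-17298)) = 45585*(1/12628) - 1/17298/(-94 + 10*(2 + 1/6)) = 45585/12628 - 1/17298/(-94 + 10*(13/6)) = 45585/12628 - 1/17298/(-94 + 65/3) = 45585/12628 - 1/17298/(-217/3) = 45585/12628 - 3/217*(-1/17298) = 45585/12628 + 1/1251222 = 4074069107/1128602244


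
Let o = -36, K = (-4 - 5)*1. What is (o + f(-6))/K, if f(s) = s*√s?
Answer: 4 + 2*I*√6/3 ≈ 4.0 + 1.633*I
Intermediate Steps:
f(s) = s^(3/2)
K = -9 (K = -9*1 = -9)
(o + f(-6))/K = (-36 + (-6)^(3/2))/(-9) = -(-36 - 6*I*√6)/9 = 4 + 2*I*√6/3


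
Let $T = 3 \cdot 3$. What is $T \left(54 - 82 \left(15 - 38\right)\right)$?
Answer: $17460$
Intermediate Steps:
$T = 9$
$T \left(54 - 82 \left(15 - 38\right)\right) = 9 \left(54 - 82 \left(15 - 38\right)\right) = 9 \left(54 - -1886\right) = 9 \left(54 + 1886\right) = 9 \cdot 1940 = 17460$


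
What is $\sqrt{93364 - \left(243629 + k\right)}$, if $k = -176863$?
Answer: $\sqrt{26598} \approx 163.09$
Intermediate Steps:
$\sqrt{93364 - \left(243629 + k\right)} = \sqrt{93364 - 66766} = \sqrt{26598}$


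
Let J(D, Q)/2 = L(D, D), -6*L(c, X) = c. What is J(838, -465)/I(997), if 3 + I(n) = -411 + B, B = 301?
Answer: 838/339 ≈ 2.4720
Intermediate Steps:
L(c, X) = -c/6
I(n) = -113 (I(n) = -3 + (-411 + 301) = -3 - 110 = -113)
J(D, Q) = -D/3 (J(D, Q) = 2*(-D/6) = -D/3)
J(838, -465)/I(997) = -1/3*838/(-113) = -838/3*(-1/113) = 838/339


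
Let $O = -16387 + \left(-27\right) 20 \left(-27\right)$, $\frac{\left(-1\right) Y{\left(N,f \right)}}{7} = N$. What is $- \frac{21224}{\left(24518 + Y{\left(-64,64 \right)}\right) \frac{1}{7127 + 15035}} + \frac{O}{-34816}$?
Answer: $- \frac{8188113784723}{434608128} \approx -18840.0$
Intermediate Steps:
$Y{\left(N,f \right)} = - 7 N$
$O = -1807$ ($O = -16387 - -14580 = -16387 + 14580 = -1807$)
$- \frac{21224}{\left(24518 + Y{\left(-64,64 \right)}\right) \frac{1}{7127 + 15035}} + \frac{O}{-34816} = - \frac{21224}{\left(24518 - -448\right) \frac{1}{7127 + 15035}} - \frac{1807}{-34816} = - \frac{21224}{\left(24518 + 448\right) \frac{1}{22162}} - - \frac{1807}{34816} = - \frac{21224}{24966 \cdot \frac{1}{22162}} + \frac{1807}{34816} = - \frac{21224}{\frac{12483}{11081}} + \frac{1807}{34816} = \left(-21224\right) \frac{11081}{12483} + \frac{1807}{34816} = - \frac{235183144}{12483} + \frac{1807}{34816} = - \frac{8188113784723}{434608128}$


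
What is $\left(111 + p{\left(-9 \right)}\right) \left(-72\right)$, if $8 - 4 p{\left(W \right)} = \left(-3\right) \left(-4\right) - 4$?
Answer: $-7992$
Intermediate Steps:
$p{\left(W \right)} = 0$ ($p{\left(W \right)} = 2 - \frac{\left(-3\right) \left(-4\right) - 4}{4} = 2 - \frac{12 - 4}{4} = 2 - 2 = 0$)
$\left(111 + p{\left(-9 \right)}\right) \left(-72\right) = \left(111 + 0\right) \left(-72\right) = 111 \left(-72\right) = -7992$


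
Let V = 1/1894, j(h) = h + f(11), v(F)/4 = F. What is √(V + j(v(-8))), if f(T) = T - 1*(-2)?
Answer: I*√68155590/1894 ≈ 4.3588*I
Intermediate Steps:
v(F) = 4*F
f(T) = 2 + T (f(T) = T + 2 = 2 + T)
j(h) = 13 + h (j(h) = h + (2 + 11) = h + 13 = 13 + h)
V = 1/1894 ≈ 0.00052798
√(V + j(v(-8))) = √(1/1894 + (13 + 4*(-8))) = √(1/1894 + (13 - 32)) = √(1/1894 - 19) = √(-35985/1894) = I*√68155590/1894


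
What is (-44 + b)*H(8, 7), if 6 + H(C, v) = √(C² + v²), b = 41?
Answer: 18 - 3*√113 ≈ -13.890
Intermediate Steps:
H(C, v) = -6 + √(C² + v²)
(-44 + b)*H(8, 7) = (-44 + 41)*(-6 + √(8² + 7²)) = -3*(-6 + √(64 + 49)) = -3*(-6 + √113) = 18 - 3*√113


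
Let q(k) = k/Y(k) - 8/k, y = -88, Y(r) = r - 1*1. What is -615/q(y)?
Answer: -602085/1057 ≈ -569.62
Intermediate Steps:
Y(r) = -1 + r (Y(r) = r - 1 = -1 + r)
q(k) = -8/k + k/(-1 + k) (q(k) = k/(-1 + k) - 8/k = -8/k + k/(-1 + k))
-615/q(y) = -615/(-8/(-88) - 88/(-1 - 88)) = -615/(-8*(-1/88) - 88/(-89)) = -615/(1/11 - 88*(-1/89)) = -615/(1/11 + 88/89) = -615/1057/979 = -615*979/1057 = -602085/1057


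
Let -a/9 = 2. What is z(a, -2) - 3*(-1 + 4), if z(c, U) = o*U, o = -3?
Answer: -3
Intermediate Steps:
a = -18 (a = -9*2 = -18)
z(c, U) = -3*U
z(a, -2) - 3*(-1 + 4) = -3*(-2) - 3*(-1 + 4) = 6 - 9 = -3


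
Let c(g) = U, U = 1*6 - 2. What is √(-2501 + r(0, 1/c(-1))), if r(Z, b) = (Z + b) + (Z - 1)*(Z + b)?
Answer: I*√2501 ≈ 50.01*I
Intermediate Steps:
U = 4 (U = 6 - 2 = 4)
c(g) = 4
r(Z, b) = Z + b + (-1 + Z)*(Z + b) (r(Z, b) = (Z + b) + (-1 + Z)*(Z + b) = Z + b + (-1 + Z)*(Z + b))
√(-2501 + r(0, 1/c(-1))) = √(-2501 + 0*(0 + 1/4)) = √(-2501 + 0*(0 + ¼)) = √(-2501 + 0*(¼)) = √(-2501 + 0) = √(-2501) = I*√2501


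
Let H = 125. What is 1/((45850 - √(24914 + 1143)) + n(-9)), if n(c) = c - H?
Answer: 45716/2089926599 + √26057/2089926599 ≈ 2.1952e-5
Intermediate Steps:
n(c) = -125 + c (n(c) = c - 1*125 = c - 125 = -125 + c)
1/((45850 - √(24914 + 1143)) + n(-9)) = 1/((45850 - √(24914 + 1143)) + (-125 - 9)) = 1/((45850 - √26057) - 134) = 1/(45716 - √26057)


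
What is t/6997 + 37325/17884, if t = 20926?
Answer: 635403609/125134348 ≈ 5.0778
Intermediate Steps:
t/6997 + 37325/17884 = 20926/6997 + 37325/17884 = 635403609/125134348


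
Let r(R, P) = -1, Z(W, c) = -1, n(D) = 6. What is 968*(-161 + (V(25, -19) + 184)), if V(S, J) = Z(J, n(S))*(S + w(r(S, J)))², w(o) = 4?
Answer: -791824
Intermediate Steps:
V(S, J) = -(4 + S)² (V(S, J) = -(S + 4)² = -(4 + S)²)
968*(-161 + (V(25, -19) + 184)) = 968*(-161 + (-(4 + 25)² + 184)) = 968*(-161 + (-1*29² + 184)) = 968*(-161 + (-1*841 + 184)) = 968*(-161 + (-841 + 184)) = 968*(-161 - 657) = 968*(-818) = -791824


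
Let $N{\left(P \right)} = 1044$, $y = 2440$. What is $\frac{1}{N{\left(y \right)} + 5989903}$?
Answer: $\frac{1}{5990947} \approx 1.6692 \cdot 10^{-7}$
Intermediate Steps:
$\frac{1}{N{\left(y \right)} + 5989903} = \frac{1}{1044 + 5989903} = \frac{1}{5990947}$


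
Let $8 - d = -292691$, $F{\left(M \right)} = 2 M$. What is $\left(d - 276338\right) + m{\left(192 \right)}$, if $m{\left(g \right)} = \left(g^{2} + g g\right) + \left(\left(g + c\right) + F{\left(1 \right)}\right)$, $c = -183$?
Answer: $90100$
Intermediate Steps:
$m{\left(g \right)} = -181 + g + 2 g^{2}$ ($m{\left(g \right)} = \left(g^{2} + g g\right) + \left(\left(g - 183\right) + 2 \cdot 1\right) = \left(g^{2} + g^{2}\right) + \left(\left(-183 + g\right) + 2\right) = 2 g^{2} + \left(-181 + g\right) = -181 + g + 2 g^{2}$)
$d = 292699$ ($d = 8 - -292691 = 8 + 292691 = 292699$)
$\left(d - 276338\right) + m{\left(192 \right)} = \left(292699 - 276338\right) + \left(-181 + 192 + 2 \cdot 192^{2}\right) = 16361 + \left(-181 + 192 + 2 \cdot 36864\right) = 16361 + \left(-181 + 192 + 73728\right) = 16361 + 73739 = 90100$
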